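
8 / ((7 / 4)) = 32 / 7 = 4.57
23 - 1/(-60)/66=91081/3960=23.00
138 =138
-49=-49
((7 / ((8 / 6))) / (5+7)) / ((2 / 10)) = 35 / 16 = 2.19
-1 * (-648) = 648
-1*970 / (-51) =970 / 51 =19.02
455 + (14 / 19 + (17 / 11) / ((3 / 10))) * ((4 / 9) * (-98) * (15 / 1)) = -6380465 / 1881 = -3392.06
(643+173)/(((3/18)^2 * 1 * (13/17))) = 499392/13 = 38414.77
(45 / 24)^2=225 / 64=3.52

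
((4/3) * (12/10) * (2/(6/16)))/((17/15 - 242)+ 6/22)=-704/19849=-0.04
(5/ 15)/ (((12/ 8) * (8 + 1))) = 2/ 81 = 0.02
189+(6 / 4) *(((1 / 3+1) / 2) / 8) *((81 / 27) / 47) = 71067 / 376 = 189.01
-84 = -84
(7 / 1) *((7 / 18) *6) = 49 / 3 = 16.33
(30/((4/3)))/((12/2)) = 15/4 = 3.75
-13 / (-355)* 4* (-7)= -1.03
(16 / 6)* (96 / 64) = 4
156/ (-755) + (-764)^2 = 440690324/ 755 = 583695.79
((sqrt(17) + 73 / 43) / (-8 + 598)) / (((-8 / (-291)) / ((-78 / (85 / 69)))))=-783081 * sqrt(17) / 200600-57164913 / 8625800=-22.72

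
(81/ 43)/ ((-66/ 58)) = -1.66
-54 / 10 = -27 / 5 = -5.40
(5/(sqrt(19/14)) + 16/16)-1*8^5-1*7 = -32774 + 5*sqrt(266)/19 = -32769.71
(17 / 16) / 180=17 / 2880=0.01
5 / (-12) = -5 / 12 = -0.42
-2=-2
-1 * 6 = -6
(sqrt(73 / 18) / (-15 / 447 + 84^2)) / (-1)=-149*sqrt(146) / 6308034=-0.00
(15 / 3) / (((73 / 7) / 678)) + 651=71253 / 73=976.07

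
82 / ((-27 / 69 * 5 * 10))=-943 / 225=-4.19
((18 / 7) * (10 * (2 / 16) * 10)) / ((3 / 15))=1125 / 7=160.71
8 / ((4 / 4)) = 8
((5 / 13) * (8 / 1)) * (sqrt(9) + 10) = 40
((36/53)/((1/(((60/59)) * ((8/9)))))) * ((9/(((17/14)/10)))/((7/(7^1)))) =2419200/53159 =45.51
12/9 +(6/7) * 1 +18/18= 67/21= 3.19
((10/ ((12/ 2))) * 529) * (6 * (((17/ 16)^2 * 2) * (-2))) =-764405/ 32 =-23887.66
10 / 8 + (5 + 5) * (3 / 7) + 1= 183 / 28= 6.54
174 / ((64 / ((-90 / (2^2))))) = -61.17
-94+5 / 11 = -1029 / 11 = -93.55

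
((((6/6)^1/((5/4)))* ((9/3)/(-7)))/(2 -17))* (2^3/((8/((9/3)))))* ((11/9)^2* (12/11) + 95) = 10436/1575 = 6.63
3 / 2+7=17 / 2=8.50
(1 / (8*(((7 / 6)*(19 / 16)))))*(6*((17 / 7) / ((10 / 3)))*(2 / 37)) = 0.02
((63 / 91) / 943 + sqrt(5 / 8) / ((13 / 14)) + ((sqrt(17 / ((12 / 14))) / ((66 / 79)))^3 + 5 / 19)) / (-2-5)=-8381663* sqrt(714) / 10349856-sqrt(10) / 26-61466 / 1630447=-21.80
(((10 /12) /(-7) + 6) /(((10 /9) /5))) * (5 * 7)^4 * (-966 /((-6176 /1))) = 6211581.58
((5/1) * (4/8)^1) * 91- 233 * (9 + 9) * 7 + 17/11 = -640837/22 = -29128.95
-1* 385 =-385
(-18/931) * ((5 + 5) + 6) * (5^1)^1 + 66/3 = 19042/931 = 20.45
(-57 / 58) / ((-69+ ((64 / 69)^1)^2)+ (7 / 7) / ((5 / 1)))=1356885 / 93803632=0.01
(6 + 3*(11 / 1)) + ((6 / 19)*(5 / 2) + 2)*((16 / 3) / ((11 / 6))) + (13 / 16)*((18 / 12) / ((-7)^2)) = 15448247 / 327712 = 47.14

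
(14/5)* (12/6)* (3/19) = 84/95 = 0.88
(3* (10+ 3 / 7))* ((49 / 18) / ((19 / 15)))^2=625975 / 4332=144.50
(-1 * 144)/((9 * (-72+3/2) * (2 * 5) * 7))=16/4935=0.00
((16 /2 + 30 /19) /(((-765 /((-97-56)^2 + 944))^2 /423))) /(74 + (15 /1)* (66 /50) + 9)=2536554440693 /63503415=39943.59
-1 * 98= -98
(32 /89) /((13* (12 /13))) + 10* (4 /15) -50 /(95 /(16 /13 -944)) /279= 27446960 /6133257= 4.48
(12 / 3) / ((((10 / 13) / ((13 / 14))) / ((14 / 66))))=1.02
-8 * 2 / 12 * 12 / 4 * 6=-24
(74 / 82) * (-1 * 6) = -222 / 41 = -5.41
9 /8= 1.12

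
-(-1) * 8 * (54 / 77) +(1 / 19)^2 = 156029 / 27797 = 5.61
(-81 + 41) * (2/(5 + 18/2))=-40/7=-5.71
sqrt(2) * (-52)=-73.54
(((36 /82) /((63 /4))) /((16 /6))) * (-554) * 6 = -34.75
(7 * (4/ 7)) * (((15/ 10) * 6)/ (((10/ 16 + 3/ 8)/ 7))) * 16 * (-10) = -40320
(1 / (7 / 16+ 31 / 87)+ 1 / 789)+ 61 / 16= 70772833 / 13949520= 5.07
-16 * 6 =-96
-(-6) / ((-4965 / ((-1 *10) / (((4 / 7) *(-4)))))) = -7 / 1324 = -0.01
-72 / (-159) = 0.45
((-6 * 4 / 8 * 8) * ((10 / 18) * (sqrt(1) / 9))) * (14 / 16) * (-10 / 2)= 175 / 27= 6.48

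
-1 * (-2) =2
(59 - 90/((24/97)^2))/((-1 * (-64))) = -45157/2048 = -22.05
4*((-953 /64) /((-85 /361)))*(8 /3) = 344033 /510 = 674.57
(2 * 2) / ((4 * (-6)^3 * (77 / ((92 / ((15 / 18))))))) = -23 / 3465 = -0.01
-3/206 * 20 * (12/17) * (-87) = 31320/1751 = 17.89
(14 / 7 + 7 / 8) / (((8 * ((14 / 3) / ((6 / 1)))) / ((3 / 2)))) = 621 / 896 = 0.69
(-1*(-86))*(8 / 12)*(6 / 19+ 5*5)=82732 / 57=1451.44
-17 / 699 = -0.02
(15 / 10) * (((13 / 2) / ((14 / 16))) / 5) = 78 / 35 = 2.23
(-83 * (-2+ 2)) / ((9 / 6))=0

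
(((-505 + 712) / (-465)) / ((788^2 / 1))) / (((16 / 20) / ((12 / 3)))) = -69 / 19249264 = -0.00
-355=-355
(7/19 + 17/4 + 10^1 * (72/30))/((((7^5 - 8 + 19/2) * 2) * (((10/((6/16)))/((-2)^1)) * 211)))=-0.00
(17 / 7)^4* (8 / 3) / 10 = 334084 / 36015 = 9.28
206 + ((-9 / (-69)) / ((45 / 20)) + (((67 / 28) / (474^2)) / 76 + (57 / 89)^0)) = 2276921706053 / 10996542144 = 207.06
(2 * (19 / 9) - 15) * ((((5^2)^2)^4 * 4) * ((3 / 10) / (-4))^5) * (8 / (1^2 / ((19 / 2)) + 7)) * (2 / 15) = 3599609375 / 1536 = 2343495.69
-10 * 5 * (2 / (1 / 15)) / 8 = -375 / 2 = -187.50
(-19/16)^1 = -19/16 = -1.19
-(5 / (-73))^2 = -25 / 5329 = -0.00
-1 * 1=-1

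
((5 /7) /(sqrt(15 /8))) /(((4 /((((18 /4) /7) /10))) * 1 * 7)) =3 * sqrt(30) /13720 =0.00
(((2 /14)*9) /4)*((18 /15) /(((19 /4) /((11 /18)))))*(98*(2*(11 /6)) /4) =847 /190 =4.46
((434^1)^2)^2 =35477982736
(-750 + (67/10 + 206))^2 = 28869129/100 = 288691.29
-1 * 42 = -42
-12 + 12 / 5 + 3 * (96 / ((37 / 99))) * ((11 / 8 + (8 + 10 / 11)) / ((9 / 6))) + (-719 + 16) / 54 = 52553641 / 9990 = 5260.62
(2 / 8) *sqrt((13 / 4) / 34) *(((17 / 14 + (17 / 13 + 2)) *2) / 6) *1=823 *sqrt(442) / 148512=0.12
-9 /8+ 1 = -1 /8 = -0.12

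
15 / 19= 0.79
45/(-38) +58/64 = -169/608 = -0.28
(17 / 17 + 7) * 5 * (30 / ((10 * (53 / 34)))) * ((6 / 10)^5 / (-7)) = -198288 / 231875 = -0.86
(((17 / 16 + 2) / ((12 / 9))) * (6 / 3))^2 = 21609 / 1024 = 21.10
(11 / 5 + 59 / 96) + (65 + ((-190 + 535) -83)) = 158311 / 480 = 329.81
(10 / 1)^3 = 1000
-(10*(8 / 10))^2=-64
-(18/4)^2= -81/4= -20.25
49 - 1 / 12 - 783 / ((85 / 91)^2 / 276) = -21470843101 / 86700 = -247645.25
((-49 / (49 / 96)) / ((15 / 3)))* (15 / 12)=-24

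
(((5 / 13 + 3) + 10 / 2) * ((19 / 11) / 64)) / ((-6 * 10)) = -0.00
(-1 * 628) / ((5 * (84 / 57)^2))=-56677 / 980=-57.83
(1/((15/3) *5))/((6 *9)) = 1/1350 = 0.00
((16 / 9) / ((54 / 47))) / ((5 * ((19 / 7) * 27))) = 2632 / 623295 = 0.00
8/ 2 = 4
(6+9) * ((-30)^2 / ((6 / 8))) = 18000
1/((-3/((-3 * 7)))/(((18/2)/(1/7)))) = 441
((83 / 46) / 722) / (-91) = -83 / 3022292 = -0.00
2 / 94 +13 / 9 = 620 / 423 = 1.47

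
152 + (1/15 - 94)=871/15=58.07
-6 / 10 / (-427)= 3 / 2135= 0.00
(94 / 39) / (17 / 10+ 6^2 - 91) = -940 / 20787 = -0.05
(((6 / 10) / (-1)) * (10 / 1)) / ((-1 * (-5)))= -6 / 5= -1.20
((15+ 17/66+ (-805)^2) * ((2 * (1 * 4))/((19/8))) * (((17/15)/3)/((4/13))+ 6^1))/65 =445156998056/1833975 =242727.95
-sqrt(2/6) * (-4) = 4 * sqrt(3)/3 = 2.31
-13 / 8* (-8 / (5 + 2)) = 13 / 7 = 1.86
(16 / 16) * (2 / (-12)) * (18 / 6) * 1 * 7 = -7 / 2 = -3.50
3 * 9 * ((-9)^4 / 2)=177147 / 2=88573.50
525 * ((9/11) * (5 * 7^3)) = 8103375/11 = 736670.45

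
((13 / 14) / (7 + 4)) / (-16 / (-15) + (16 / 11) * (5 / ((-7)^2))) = 1365 / 19648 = 0.07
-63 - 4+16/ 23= -1525/ 23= -66.30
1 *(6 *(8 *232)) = 11136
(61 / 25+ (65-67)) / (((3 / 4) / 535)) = 4708 / 15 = 313.87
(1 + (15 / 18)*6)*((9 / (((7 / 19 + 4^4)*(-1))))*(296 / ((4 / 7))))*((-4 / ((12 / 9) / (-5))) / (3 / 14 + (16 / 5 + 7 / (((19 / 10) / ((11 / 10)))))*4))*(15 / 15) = -10602786600 / 189330899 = -56.00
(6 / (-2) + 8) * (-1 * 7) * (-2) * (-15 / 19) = -1050 / 19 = -55.26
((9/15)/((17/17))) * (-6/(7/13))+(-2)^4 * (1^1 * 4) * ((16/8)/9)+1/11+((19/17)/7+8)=929938/58905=15.79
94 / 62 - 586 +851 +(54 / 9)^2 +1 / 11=103189 / 341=302.61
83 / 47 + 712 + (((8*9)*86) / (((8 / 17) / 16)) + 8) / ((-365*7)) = 75817393 / 120085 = 631.36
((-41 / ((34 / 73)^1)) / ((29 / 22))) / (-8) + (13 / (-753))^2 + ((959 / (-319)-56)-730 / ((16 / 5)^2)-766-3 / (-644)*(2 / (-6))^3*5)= -18755636974914185 / 21122443047552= -887.95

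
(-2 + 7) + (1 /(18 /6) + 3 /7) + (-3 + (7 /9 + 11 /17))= 4484 /1071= 4.19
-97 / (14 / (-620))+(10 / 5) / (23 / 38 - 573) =654052038 / 152257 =4295.71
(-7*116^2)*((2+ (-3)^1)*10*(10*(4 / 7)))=5382400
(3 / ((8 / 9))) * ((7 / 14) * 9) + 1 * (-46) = -493 / 16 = -30.81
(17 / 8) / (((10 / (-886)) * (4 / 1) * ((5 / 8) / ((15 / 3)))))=-7531 / 20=-376.55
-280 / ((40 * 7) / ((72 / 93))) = -0.77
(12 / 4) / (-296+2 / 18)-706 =-1880105 / 2663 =-706.01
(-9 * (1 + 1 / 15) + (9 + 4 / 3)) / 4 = 11 / 60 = 0.18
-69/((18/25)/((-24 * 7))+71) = -48300/49697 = -0.97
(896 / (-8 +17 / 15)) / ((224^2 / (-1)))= 15 / 5768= 0.00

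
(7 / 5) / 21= 1 / 15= 0.07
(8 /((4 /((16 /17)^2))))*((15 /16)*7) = 3360 /289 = 11.63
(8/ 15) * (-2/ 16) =-1/ 15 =-0.07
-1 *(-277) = 277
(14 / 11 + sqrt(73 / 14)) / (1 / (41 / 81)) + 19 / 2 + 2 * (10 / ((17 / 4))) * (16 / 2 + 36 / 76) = 41 * sqrt(1022) / 1134 + 28791031 / 575586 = 51.18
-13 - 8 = -21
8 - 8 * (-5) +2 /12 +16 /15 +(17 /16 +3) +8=61.30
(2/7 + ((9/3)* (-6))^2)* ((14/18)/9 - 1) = -167980/567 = -296.26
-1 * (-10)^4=-10000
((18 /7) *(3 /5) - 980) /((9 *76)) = -17123 /11970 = -1.43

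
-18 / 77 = -0.23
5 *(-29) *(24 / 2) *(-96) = 167040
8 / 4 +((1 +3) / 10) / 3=32 / 15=2.13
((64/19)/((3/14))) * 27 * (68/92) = 137088/437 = 313.70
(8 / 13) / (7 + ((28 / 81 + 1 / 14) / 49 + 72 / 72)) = 444528 / 5785013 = 0.08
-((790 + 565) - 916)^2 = -192721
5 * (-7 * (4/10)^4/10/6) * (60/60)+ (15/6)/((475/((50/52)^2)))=-484889/48165000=-0.01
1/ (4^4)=1/ 256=0.00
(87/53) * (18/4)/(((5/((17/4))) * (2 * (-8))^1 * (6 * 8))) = -4437/542720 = -0.01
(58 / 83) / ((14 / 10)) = 290 / 581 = 0.50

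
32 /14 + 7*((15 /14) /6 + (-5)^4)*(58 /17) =3554059 /238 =14933.02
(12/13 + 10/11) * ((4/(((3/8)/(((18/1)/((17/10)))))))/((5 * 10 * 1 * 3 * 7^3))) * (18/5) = 0.01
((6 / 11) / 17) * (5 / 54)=5 / 1683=0.00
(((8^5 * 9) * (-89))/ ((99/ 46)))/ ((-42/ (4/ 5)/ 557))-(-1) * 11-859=149444562448/ 1155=129389231.56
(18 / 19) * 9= 162 / 19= 8.53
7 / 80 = 0.09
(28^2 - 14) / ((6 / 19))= 7315 / 3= 2438.33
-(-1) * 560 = 560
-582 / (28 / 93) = -27063 / 14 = -1933.07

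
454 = 454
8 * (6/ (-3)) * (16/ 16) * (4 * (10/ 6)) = -320/ 3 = -106.67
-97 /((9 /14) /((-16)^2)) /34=-173824 /153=-1136.10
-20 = -20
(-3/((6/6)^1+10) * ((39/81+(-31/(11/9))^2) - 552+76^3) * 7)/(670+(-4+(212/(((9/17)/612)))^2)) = -5020520708/359731082098575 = -0.00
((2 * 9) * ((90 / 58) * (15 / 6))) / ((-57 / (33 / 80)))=-4455 / 8816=-0.51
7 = 7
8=8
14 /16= 7 /8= 0.88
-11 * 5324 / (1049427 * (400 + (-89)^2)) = -58564 / 8732282067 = -0.00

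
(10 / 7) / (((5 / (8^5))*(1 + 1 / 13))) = 425984 / 49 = 8693.55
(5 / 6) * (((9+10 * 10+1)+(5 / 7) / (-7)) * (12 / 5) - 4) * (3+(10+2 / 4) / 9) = 397750 / 441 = 901.93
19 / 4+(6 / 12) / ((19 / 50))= 461 / 76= 6.07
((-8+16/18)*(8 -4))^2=65536/81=809.09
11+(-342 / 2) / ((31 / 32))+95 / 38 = -10107 / 62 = -163.02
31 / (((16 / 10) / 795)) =123225 / 8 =15403.12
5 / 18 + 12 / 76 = 149 / 342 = 0.44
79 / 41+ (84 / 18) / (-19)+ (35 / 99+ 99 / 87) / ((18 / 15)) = 19619354 / 6709527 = 2.92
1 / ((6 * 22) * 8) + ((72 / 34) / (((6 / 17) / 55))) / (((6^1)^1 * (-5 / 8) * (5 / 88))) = -8177659 / 5280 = -1548.80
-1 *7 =-7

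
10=10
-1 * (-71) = 71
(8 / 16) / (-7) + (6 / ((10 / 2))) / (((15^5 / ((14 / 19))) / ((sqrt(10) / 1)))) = -1 / 14 + 28*sqrt(10) / 24046875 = -0.07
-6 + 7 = 1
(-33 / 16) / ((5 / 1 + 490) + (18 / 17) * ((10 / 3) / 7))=-1309 / 314480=-0.00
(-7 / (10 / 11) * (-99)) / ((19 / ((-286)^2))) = 311765454 / 95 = 3281741.62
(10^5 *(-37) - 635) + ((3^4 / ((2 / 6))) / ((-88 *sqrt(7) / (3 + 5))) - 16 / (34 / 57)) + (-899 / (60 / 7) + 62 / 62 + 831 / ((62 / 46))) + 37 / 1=-116997546451 / 31620 - 243 *sqrt(7) / 77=-3700120.51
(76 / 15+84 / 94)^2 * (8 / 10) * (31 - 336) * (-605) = 521299481296 / 99405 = 5244197.79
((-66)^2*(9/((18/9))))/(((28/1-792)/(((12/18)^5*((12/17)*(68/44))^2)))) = -768/191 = -4.02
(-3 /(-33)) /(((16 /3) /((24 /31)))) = 9 /682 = 0.01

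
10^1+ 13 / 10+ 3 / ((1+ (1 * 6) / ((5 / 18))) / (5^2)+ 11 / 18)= 13.28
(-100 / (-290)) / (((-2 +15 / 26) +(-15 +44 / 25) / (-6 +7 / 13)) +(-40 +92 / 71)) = -6500 / 710703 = -0.01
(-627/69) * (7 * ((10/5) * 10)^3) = -11704000/23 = -508869.57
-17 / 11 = -1.55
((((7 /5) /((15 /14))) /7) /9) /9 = 14 /6075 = 0.00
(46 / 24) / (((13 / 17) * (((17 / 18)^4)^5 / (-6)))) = -146604716488554899006029824 / 3107941663906967223012989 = -47.17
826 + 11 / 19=15705 / 19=826.58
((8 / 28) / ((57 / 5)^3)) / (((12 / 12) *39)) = 250 / 50557689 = 0.00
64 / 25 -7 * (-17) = 3039 / 25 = 121.56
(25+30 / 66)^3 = 21952000 / 1331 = 16492.86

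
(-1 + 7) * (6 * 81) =2916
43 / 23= 1.87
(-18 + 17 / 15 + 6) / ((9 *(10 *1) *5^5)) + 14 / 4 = 7382731 / 2109375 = 3.50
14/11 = 1.27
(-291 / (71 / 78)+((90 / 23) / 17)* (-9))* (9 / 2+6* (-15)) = 763722594 / 27761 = 27510.63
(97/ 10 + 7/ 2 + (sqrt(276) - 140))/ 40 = -317/ 100 + sqrt(69)/ 20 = -2.75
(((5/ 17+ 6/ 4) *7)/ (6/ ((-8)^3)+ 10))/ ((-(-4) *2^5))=427/ 43469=0.01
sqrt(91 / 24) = sqrt(546) / 12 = 1.95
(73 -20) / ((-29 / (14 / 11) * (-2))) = 371 / 319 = 1.16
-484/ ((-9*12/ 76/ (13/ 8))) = 29887/ 54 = 553.46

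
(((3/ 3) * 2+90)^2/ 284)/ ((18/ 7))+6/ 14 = 53759/ 4473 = 12.02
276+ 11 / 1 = 287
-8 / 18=-4 / 9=-0.44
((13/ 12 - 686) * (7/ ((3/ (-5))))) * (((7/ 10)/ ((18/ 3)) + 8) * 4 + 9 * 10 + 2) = 107414111/ 108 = 994575.10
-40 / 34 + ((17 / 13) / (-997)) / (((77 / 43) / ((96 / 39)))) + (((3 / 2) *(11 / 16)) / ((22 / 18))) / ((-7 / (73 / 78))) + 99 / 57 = 119551670319 / 268197721792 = 0.45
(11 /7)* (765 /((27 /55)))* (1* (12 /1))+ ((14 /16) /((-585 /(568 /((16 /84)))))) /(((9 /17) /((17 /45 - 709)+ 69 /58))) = 35345.78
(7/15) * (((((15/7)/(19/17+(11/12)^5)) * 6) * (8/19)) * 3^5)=49340399616/141847825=347.84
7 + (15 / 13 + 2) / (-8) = 687 / 104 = 6.61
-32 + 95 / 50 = -301 / 10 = -30.10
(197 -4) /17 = 193 /17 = 11.35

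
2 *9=18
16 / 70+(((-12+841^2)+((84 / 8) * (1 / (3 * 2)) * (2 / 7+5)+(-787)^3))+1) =-68143057293 / 140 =-486736123.52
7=7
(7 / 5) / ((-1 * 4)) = -7 / 20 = -0.35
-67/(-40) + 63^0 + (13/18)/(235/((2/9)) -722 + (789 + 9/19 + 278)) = 3950023/1476360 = 2.68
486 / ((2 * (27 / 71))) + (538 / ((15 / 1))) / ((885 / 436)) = 8717293 / 13275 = 656.67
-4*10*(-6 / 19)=240 / 19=12.63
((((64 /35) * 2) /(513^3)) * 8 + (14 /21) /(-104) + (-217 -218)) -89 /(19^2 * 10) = -106891643007563 /245710368540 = -435.03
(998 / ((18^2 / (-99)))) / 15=-20.33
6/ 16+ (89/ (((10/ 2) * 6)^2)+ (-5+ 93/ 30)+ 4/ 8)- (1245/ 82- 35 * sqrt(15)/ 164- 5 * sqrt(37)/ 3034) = -1188847/ 73800+ 5 * sqrt(37)/ 3034+ 35 * sqrt(15)/ 164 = -15.27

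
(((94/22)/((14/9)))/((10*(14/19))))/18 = 893/43120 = 0.02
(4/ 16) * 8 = 2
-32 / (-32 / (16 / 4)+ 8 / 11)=22 / 5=4.40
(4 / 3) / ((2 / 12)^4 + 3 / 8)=1728 / 487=3.55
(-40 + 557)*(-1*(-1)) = 517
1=1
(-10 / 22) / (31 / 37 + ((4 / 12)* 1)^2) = -1665 / 3476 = -0.48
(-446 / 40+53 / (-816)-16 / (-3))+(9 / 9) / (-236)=-472281 / 80240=-5.89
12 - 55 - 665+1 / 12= -8495 / 12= -707.92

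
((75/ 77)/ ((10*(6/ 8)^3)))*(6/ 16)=20/ 231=0.09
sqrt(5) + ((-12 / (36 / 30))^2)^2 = sqrt(5) + 10000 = 10002.24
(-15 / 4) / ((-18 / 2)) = 5 / 12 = 0.42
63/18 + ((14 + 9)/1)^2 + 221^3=21588787/2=10794393.50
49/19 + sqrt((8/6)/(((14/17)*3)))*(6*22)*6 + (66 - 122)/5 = -819/95 + 264*sqrt(238)/7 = 573.21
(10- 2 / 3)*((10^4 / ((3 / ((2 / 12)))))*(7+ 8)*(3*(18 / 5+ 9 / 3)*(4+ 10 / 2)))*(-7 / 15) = -6468000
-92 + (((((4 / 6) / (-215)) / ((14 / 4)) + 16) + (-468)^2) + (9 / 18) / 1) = 1977104947 / 9030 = 218948.50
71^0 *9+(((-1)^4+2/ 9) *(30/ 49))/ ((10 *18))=23825/ 2646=9.00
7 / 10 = 0.70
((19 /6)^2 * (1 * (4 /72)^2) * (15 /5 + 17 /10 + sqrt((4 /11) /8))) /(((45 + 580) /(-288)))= -16967 /253125 - 361 * sqrt(22) /556875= -0.07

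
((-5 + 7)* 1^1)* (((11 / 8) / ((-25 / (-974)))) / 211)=5357 / 10550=0.51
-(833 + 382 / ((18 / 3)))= -2690 / 3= -896.67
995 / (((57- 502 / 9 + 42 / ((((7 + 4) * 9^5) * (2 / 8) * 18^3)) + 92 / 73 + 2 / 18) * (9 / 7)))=8916881135085 / 29883990823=298.38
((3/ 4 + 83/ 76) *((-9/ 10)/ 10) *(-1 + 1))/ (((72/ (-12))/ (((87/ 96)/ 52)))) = 0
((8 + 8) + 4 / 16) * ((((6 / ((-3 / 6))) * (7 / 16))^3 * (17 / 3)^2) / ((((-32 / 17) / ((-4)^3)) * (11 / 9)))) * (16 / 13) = -227496465 / 88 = -2585187.10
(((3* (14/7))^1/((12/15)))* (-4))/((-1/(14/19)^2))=5880/361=16.29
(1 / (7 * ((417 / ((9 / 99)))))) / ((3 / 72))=0.00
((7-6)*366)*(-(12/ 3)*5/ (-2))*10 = 36600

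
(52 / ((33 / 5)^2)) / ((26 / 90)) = 500 / 121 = 4.13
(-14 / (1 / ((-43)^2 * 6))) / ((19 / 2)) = -310632 / 19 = -16349.05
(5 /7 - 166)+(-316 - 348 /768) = -481.74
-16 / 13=-1.23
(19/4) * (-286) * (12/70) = -8151/35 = -232.89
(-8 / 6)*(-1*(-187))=-748 / 3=-249.33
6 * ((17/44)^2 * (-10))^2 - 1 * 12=641931/468512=1.37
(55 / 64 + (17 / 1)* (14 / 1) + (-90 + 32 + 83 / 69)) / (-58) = -803987 / 256128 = -3.14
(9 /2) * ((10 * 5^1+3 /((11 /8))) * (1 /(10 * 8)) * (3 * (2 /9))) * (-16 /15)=-574 /275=-2.09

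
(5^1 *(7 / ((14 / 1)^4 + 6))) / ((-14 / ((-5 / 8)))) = 25 / 614752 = 0.00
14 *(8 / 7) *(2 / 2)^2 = 16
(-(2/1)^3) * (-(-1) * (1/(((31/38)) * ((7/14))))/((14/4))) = -5.60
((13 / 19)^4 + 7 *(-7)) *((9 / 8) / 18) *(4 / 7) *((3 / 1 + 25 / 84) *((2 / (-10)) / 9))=12228719 / 95785935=0.13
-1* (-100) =100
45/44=1.02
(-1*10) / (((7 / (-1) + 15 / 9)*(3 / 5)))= 25 / 8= 3.12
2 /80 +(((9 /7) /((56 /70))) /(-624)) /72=17447 /698880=0.02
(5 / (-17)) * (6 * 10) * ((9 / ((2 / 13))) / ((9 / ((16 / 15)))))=-2080 / 17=-122.35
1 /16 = 0.06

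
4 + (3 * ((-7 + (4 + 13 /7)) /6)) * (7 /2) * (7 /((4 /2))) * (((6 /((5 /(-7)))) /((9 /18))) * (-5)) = -584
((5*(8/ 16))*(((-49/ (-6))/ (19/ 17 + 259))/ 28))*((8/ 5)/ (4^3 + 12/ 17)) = 2023/ 29185200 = 0.00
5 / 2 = 2.50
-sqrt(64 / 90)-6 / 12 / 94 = -4 * sqrt(10) / 15-1 / 188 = -0.85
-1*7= -7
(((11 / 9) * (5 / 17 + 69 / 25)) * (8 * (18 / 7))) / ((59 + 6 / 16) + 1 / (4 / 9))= 1827584 / 1466675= 1.25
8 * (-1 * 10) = -80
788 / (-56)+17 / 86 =-4176 / 301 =-13.87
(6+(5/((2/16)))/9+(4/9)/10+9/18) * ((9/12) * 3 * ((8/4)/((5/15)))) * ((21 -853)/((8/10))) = -154284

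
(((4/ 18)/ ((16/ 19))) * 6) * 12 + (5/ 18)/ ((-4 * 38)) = 51979/ 2736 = 19.00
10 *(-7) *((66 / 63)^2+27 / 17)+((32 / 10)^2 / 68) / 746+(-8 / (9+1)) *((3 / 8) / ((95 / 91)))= -71457354751 / 379508850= -188.29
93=93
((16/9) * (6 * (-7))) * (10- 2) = -597.33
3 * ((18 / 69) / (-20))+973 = 223781 / 230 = 972.96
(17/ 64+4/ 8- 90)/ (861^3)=-5711/ 40849752384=-0.00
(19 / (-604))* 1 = -19 / 604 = -0.03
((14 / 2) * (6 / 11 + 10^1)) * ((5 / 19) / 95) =812 / 3971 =0.20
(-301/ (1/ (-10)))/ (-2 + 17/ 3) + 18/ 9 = 9052/ 11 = 822.91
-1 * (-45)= 45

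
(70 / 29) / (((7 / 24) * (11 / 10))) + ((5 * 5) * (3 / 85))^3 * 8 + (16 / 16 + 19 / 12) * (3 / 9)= 783135857 / 56420892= 13.88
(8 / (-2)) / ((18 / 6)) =-4 / 3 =-1.33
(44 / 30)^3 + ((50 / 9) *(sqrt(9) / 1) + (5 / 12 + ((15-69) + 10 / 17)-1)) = -7842811 / 229500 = -34.17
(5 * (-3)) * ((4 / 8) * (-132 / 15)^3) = 127776 / 25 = 5111.04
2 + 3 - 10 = -5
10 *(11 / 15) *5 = 110 / 3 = 36.67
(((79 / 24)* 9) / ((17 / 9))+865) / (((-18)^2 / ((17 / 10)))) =4.62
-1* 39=-39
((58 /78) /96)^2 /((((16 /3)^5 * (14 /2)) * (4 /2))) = 2523 /2540473155584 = 0.00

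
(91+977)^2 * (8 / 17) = 9124992 / 17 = 536764.24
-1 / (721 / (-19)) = 0.03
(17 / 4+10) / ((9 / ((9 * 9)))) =513 / 4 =128.25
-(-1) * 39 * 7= 273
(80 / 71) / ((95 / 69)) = 1104 / 1349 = 0.82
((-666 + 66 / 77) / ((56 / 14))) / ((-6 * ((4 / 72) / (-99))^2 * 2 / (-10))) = -3080258280 / 7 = -440036897.14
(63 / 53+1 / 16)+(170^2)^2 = 708258081061 / 848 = 835210001.25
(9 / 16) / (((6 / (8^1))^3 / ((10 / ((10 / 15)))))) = 20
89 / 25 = 3.56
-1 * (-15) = 15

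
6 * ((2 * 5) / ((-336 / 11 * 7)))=-55 / 196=-0.28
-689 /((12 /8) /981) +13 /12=-5407259 /12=-450604.92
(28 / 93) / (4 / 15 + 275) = 140 / 127999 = 0.00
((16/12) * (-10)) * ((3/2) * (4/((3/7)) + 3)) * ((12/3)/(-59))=2960/177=16.72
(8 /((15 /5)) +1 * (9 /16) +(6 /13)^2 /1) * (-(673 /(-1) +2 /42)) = 14093137 /6084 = 2316.43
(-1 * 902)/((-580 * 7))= 451/2030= 0.22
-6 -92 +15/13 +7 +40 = -648/13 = -49.85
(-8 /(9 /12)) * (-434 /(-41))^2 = -6027392 /5043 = -1195.20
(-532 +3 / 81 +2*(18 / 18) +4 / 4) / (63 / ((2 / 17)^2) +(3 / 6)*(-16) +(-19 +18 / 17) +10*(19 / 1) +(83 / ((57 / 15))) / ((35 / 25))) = -129166408 / 1155353625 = -0.11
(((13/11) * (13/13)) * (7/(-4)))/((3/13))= -1183/132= -8.96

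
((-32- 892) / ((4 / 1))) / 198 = -7 / 6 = -1.17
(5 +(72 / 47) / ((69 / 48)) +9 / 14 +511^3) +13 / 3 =133432842.04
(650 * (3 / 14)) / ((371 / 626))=610350 / 2597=235.02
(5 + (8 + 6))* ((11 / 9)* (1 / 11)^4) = 19 / 11979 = 0.00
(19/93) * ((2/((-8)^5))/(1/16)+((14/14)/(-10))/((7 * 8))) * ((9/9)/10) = -627/11110400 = -0.00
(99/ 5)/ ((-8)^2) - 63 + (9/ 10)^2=-99009/ 1600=-61.88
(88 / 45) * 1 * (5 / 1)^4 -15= 10865 / 9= 1207.22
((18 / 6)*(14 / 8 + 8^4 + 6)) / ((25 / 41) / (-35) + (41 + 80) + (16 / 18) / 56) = 127199835 / 1250156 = 101.75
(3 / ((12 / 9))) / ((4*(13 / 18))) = 81 / 104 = 0.78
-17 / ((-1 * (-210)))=-17 / 210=-0.08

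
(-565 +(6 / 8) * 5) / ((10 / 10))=-2245 / 4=-561.25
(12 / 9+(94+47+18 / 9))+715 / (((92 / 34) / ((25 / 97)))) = 2843671 / 13386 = 212.44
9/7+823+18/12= 11561/14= 825.79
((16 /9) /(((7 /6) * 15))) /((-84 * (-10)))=4 /33075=0.00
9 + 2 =11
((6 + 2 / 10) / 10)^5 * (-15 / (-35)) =85887453 / 2187500000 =0.04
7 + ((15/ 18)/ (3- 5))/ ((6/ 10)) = 6.31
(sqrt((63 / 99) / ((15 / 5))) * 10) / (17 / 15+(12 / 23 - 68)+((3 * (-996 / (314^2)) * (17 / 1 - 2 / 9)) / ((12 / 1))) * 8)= -28346350 * sqrt(231) / 6237809061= -0.07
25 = 25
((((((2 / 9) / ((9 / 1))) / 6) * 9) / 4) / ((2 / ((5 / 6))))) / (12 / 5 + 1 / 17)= 425 / 270864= 0.00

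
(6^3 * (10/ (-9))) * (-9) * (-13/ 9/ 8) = -390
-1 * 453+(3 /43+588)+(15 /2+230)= 32041 /86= 372.57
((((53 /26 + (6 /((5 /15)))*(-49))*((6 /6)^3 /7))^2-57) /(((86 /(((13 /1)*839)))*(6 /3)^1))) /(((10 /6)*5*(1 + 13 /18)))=11814911660169 /169824200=69571.43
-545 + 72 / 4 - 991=-1518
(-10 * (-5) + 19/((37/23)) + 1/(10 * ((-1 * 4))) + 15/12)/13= 93293/19240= 4.85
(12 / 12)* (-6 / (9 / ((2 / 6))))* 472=-944 / 9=-104.89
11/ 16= 0.69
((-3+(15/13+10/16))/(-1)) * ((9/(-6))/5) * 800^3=-2438400000/13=-187569230.77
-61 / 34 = -1.79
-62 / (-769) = 62 / 769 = 0.08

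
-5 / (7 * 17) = -5 / 119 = -0.04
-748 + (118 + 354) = -276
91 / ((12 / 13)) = 1183 / 12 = 98.58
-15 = -15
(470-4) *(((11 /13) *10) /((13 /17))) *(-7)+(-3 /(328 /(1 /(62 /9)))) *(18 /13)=-62024193079 /1718392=-36094.32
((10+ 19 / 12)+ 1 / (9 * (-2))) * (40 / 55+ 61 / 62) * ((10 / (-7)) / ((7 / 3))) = -807175 / 66836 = -12.08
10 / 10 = 1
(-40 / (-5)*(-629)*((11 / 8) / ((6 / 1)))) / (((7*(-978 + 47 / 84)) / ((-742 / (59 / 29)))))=-297766084 / 4844195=-61.47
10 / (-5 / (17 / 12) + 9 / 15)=-850 / 249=-3.41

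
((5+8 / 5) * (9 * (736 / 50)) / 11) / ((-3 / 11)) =-36432 / 125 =-291.46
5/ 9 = 0.56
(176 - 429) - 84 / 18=-773 / 3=-257.67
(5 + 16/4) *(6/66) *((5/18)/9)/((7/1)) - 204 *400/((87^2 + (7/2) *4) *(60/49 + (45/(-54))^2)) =-39875164825/7115295726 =-5.60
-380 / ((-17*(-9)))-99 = -15527 / 153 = -101.48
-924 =-924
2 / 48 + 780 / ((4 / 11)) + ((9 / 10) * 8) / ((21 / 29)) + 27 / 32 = 7243583 / 3360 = 2155.83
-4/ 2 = -2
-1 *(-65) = 65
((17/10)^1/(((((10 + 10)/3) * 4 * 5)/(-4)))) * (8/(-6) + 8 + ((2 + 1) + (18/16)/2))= -0.52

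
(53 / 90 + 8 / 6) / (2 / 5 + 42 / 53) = 9169 / 5688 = 1.61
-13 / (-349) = 13 / 349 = 0.04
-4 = -4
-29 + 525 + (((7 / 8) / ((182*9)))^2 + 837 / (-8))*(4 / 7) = 382165591 / 876096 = 436.21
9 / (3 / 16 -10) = -144 / 157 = -0.92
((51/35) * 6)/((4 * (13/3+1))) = 459/1120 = 0.41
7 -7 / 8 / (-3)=175 / 24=7.29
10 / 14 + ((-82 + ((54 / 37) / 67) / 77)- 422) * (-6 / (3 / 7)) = 1347006037 / 190883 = 7056.71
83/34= 2.44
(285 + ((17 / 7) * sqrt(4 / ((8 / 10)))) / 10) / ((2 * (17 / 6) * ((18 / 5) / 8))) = 2 * sqrt(5) / 21 + 1900 / 17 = 111.98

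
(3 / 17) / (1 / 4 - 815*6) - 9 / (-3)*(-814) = -811972338 / 332503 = -2442.00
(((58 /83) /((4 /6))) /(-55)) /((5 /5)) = -87 /4565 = -0.02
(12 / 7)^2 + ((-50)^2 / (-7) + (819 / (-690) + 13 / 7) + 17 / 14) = -1985321 / 5635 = -352.32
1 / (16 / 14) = 7 / 8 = 0.88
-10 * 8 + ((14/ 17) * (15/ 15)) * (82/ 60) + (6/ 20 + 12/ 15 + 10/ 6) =-7763/ 102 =-76.11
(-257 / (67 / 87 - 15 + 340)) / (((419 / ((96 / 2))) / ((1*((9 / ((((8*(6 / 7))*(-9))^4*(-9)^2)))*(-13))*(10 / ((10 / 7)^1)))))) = 1628413423 / 25849938921136128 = 0.00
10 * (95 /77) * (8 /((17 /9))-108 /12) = -76950 /1309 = -58.79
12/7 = 1.71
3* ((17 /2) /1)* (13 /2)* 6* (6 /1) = 5967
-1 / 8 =-0.12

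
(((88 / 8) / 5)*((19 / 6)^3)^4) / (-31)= -72158.78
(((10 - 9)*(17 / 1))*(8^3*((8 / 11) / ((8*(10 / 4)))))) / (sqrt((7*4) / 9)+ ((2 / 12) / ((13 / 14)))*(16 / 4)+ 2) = 2998528 / 14905 - 735488*sqrt(7) / 14905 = 70.62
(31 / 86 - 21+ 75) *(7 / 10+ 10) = 581.66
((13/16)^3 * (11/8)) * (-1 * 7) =-169169/32768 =-5.16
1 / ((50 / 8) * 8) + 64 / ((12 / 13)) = 10403 / 150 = 69.35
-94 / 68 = -47 / 34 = -1.38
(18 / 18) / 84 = 1 / 84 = 0.01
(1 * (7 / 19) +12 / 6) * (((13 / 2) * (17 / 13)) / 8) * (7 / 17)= 315 / 304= 1.04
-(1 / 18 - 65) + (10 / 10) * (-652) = -587.06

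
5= 5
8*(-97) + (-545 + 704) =-617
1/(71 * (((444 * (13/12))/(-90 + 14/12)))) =-41/15762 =-0.00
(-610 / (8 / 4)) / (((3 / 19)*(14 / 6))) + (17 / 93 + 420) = -265396 / 651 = -407.67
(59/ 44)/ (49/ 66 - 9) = -177/ 1090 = -0.16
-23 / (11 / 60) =-1380 / 11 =-125.45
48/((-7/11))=-528/7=-75.43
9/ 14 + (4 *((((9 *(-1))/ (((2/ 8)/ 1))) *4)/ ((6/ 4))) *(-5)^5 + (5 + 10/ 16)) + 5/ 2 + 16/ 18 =604804867/ 504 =1200009.66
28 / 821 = 0.03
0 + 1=1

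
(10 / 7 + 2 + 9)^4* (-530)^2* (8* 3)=386224652757600 / 2401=160859913684.96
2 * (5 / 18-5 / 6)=-10 / 9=-1.11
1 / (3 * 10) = 1 / 30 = 0.03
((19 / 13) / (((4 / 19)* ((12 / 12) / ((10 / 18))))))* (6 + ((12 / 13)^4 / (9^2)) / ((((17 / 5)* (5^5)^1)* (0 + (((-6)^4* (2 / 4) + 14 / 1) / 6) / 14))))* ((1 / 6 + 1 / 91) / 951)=1172432992104113 / 271210715843476500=0.00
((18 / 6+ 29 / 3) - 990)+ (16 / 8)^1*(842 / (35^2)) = -3586648 / 3675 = -975.96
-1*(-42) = 42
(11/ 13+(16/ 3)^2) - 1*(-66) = 11149/ 117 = 95.29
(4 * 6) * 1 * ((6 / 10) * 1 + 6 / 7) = 1224 / 35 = 34.97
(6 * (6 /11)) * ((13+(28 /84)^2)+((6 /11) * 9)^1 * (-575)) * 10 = -11126080 /121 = -91951.07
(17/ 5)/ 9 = 17/ 45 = 0.38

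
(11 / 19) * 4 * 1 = 44 / 19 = 2.32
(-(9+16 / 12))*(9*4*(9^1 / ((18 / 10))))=-1860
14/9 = 1.56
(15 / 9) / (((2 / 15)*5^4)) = 1 / 50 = 0.02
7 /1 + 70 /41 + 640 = 648.71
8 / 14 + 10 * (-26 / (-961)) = 5664 / 6727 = 0.84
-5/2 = -2.50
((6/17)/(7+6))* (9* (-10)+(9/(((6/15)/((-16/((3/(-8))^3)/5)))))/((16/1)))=-28/221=-0.13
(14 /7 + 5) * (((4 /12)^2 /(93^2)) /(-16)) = -7 /1245456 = -0.00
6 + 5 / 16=101 / 16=6.31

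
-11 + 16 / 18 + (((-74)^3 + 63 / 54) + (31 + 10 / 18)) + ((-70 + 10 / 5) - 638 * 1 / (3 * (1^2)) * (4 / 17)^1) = -124027745 / 306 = -405319.43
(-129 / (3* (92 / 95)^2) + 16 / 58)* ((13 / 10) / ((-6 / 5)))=48474673 / 981824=49.37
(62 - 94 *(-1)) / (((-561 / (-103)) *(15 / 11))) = 5356 / 255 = 21.00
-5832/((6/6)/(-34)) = 198288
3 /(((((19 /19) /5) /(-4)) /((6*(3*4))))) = -4320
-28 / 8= -7 / 2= -3.50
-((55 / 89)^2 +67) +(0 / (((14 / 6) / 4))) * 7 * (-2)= -533732 / 7921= -67.38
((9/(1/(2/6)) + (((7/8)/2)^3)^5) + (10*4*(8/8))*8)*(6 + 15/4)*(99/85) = 1437811885490047674200451/391993311566327971840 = 3667.95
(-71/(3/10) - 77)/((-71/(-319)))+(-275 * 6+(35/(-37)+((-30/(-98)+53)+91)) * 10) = -627790817/386169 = -1625.69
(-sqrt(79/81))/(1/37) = -37 * sqrt(79)/9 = -36.54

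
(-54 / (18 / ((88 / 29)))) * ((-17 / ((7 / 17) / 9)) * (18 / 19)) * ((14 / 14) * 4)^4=3164147712 / 3857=820364.98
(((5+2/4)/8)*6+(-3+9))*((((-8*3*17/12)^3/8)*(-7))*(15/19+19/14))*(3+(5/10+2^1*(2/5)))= 9770940009/3040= 3214125.00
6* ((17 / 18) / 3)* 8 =136 / 9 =15.11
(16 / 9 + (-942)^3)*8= -60184575808 / 9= -6687175089.78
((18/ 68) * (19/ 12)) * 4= 57/ 34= 1.68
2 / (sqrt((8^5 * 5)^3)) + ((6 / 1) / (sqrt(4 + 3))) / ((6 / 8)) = sqrt(10) / 104857600 + 8 * sqrt(7) / 7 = 3.02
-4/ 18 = -2/ 9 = -0.22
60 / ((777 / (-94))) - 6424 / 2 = -833788 / 259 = -3219.26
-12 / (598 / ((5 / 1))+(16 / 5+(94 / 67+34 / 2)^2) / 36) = -9696240 / 104312461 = -0.09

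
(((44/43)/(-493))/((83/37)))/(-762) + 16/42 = 1787674970/4692631839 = 0.38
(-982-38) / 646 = -30 / 19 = -1.58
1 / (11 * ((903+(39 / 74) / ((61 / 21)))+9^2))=4514 / 48868545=0.00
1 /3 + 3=10 /3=3.33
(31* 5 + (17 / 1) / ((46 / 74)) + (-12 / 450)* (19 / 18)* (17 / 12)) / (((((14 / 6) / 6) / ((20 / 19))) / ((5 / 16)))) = 33963971 / 220248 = 154.21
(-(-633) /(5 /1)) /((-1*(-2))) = 633 /10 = 63.30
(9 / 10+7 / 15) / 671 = 0.00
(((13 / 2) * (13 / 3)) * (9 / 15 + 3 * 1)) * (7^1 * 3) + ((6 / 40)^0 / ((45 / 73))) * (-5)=95458 / 45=2121.29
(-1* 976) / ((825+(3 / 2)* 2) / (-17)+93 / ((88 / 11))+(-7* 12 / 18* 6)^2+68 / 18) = -1194624 / 918853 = -1.30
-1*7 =-7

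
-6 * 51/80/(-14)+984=551193/560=984.27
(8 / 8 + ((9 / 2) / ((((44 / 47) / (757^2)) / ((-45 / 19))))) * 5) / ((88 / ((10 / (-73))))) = 50777.68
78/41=1.90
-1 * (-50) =50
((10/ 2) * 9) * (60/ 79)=2700/ 79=34.18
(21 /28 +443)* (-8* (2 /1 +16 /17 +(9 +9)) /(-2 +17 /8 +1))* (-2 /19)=20220800 /2907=6955.90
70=70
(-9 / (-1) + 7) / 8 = 2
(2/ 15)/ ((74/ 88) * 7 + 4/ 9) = 264/ 12535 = 0.02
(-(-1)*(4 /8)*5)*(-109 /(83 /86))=-23435 /83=-282.35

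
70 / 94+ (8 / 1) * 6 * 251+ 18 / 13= 7362629 / 611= 12050.13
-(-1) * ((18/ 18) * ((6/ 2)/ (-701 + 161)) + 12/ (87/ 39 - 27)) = -14201/ 28980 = -0.49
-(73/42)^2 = -5329/1764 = -3.02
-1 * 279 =-279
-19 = -19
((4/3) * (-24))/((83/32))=-1024/83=-12.34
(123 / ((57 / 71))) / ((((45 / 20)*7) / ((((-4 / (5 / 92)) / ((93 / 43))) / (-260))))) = 46063664 / 36179325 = 1.27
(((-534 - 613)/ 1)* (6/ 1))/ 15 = -2294/ 5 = -458.80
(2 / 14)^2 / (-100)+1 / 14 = 349 / 4900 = 0.07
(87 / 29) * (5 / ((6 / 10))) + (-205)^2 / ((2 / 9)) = 378275 / 2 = 189137.50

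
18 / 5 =3.60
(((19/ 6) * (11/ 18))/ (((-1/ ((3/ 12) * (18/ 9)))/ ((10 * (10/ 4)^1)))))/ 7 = -5225/ 1512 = -3.46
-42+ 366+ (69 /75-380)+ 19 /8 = -10541 /200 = -52.70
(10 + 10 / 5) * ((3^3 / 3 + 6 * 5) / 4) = 117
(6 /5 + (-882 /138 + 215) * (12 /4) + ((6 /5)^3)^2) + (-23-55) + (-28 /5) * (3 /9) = 593125514 /1078125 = 550.15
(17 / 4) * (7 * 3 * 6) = 1071 / 2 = 535.50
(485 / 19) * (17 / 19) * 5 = 41225 / 361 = 114.20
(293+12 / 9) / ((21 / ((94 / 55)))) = 83002 / 3465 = 23.95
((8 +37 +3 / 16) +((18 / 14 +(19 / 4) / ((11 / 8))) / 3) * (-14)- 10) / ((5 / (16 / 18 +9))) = 614011 / 23760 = 25.84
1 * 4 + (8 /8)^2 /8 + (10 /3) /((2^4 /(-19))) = 1 /6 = 0.17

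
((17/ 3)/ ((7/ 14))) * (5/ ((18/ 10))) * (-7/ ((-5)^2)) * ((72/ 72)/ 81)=-238/ 2187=-0.11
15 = 15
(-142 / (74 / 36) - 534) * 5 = -111570 / 37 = -3015.41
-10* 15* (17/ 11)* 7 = -17850/ 11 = -1622.73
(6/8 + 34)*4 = 139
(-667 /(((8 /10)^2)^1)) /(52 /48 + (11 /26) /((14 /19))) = -910455 /1448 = -628.77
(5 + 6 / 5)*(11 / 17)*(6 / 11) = 186 / 85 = 2.19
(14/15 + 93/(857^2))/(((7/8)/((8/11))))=658155584/848288595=0.78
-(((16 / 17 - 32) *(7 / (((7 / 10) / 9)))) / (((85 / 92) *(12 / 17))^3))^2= -18342238790656 / 180625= -101548726.87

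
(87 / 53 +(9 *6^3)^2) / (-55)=-40058859 / 583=-68711.59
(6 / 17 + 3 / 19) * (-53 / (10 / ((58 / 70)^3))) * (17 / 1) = -26.18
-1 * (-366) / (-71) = -366 / 71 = -5.15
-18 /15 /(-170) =3 /425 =0.01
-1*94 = -94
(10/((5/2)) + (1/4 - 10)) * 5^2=-143.75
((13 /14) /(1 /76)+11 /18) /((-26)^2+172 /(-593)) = 0.11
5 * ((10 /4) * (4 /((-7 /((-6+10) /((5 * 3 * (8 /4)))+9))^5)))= -96523448914 /510512625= -189.07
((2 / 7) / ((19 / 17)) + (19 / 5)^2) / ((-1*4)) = -48863 / 13300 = -3.67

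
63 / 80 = 0.79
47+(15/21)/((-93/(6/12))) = 61189/1302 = 47.00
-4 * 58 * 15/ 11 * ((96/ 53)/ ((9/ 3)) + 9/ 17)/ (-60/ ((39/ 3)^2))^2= -845662649/ 297330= -2844.19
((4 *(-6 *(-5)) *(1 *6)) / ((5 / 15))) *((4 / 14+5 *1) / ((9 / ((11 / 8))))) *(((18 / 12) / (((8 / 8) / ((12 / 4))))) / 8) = 54945 / 56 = 981.16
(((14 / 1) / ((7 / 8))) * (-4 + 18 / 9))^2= 1024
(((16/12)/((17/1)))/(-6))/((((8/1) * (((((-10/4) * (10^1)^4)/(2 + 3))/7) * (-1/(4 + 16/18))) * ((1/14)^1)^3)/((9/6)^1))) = -26411/573750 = -0.05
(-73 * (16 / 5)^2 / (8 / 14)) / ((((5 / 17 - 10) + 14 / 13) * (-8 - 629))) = -79424 / 333725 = -0.24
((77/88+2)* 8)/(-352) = -23/352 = -0.07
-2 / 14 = -0.14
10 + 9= 19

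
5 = 5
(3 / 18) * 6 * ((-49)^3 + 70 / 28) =-235293 / 2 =-117646.50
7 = 7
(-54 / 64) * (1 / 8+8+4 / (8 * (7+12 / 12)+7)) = -125469 / 18176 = -6.90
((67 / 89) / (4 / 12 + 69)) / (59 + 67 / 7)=469 / 2961920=0.00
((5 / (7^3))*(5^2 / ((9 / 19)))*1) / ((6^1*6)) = 2375 / 111132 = 0.02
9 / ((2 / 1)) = 9 / 2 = 4.50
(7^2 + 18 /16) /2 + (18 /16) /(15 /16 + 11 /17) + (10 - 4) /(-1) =136351 /6896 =19.77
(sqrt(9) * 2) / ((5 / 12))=72 / 5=14.40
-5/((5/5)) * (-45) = 225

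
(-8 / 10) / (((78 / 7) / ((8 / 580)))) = -28 / 28275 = -0.00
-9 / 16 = -0.56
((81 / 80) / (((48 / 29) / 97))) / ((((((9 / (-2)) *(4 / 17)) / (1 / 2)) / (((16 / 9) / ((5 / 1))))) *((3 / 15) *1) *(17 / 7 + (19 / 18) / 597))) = -599531877 / 29250400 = -20.50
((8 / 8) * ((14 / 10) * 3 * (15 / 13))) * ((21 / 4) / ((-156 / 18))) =-3969 / 1352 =-2.94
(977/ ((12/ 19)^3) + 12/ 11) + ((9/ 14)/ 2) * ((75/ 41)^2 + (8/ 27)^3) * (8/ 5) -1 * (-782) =422386000063451/ 90585190080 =4662.86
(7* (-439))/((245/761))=-334079/35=-9545.11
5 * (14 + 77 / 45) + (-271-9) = -1813 / 9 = -201.44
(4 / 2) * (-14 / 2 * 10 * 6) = -840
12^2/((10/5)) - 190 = -118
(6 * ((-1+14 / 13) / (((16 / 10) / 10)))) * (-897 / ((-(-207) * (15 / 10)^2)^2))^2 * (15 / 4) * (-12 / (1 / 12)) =-832000 / 31236921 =-0.03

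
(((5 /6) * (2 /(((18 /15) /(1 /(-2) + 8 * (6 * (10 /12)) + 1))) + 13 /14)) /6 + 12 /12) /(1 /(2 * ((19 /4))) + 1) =50293 /5292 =9.50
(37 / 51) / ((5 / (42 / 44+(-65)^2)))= 613.18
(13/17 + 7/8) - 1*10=-1137/136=-8.36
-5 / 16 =-0.31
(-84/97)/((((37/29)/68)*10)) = -82824/17945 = -4.62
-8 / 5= -1.60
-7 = -7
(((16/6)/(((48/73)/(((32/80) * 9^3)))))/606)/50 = 1971/50500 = 0.04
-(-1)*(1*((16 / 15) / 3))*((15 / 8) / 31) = 2 / 93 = 0.02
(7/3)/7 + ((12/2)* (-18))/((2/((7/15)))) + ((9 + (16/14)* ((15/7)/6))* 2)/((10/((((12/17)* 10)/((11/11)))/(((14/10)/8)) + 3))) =4957168/87465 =56.68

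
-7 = -7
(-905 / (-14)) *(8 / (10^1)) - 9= 299 / 7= 42.71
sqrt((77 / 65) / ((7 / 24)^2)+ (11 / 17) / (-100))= sqrt(3331060733) / 15470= 3.73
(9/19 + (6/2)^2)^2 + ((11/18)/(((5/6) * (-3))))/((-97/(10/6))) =84859571/945459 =89.75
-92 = -92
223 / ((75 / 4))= 892 / 75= 11.89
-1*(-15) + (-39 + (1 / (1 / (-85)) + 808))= 699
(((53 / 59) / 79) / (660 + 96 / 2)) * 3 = 0.00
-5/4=-1.25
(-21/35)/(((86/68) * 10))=-51/1075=-0.05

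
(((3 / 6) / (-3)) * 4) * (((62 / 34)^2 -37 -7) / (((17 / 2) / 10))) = 470200 / 14739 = 31.90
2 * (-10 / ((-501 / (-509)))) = -10180 / 501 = -20.32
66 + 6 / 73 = 4824 / 73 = 66.08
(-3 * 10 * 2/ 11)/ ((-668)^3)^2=-0.00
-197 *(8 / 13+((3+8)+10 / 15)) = -94363 / 39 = -2419.56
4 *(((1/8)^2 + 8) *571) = 292923/16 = 18307.69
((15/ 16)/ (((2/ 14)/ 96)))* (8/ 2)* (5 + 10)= 37800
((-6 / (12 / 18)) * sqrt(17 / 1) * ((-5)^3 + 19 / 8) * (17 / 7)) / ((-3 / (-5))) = 18418.13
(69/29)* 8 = 19.03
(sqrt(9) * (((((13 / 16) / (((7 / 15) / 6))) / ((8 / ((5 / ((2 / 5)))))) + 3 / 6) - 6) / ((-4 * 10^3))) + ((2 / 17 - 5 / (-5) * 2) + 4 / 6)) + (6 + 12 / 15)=1750375559 / 182784000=9.58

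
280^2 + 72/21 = 548824/7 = 78403.43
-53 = -53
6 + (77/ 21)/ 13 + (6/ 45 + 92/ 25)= 3281/ 325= 10.10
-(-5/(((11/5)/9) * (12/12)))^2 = -418.39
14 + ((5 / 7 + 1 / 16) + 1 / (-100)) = 41347 / 2800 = 14.77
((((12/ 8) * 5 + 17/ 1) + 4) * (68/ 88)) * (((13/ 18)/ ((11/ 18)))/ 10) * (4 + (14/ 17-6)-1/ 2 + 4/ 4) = -17043/ 9680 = -1.76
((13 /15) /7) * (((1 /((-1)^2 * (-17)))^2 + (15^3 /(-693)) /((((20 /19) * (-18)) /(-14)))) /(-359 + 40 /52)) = 0.00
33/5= 6.60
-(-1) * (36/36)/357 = 1/357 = 0.00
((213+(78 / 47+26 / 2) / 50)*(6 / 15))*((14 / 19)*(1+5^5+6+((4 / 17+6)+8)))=420302092 / 2125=197789.22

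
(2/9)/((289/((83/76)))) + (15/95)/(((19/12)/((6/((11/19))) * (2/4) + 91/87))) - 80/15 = -2822421193/599057118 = -4.71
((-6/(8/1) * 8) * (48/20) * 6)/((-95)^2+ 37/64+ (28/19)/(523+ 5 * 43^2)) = -641405952/67003004935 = -0.01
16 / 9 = 1.78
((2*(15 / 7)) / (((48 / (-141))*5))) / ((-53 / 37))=5217 / 2968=1.76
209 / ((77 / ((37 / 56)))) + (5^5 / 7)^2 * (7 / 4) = 136719453 / 392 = 348774.11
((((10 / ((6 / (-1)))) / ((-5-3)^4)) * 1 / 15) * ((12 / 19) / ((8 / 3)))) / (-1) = 1 / 155648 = 0.00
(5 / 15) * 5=5 / 3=1.67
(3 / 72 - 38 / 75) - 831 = -166293 / 200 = -831.46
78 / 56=1.39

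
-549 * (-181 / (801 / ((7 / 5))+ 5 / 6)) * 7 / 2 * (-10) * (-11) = 321359346 / 4813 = 66769.03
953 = 953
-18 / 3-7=-13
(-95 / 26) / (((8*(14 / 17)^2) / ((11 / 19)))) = -15895 / 40768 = -0.39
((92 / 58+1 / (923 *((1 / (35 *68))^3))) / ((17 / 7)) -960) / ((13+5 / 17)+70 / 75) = 20521962568245 / 48555338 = 422651.01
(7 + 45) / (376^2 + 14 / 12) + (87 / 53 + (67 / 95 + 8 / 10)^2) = 121963771772 / 31211184575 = 3.91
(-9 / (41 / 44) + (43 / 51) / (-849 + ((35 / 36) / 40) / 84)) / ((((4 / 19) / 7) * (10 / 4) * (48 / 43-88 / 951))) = -26860287543441597 / 214039922246860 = -125.49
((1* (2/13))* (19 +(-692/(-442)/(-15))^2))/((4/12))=417829982/47619975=8.77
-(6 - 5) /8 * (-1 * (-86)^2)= 1849 /2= 924.50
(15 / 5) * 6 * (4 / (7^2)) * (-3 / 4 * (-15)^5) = 41006250 / 49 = 836862.24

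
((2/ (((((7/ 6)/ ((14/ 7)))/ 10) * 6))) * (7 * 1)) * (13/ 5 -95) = -3696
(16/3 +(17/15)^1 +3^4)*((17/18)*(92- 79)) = 144976/135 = 1073.90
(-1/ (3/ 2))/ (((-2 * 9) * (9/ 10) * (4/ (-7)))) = -35/ 486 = -0.07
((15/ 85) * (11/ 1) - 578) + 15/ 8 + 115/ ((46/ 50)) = -61089/ 136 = -449.18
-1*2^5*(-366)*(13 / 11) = 152256 / 11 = 13841.45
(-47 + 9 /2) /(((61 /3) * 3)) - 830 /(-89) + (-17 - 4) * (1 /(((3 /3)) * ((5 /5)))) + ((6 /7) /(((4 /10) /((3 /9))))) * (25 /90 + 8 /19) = -77148488 /6498513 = -11.87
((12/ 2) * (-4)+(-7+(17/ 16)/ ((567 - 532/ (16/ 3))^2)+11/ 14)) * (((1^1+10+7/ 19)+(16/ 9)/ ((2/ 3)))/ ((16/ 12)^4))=-15831502125/ 117991216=-134.18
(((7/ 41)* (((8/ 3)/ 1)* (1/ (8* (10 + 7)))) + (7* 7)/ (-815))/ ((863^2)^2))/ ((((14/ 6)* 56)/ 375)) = -518325/ 1764499731884583988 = -0.00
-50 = -50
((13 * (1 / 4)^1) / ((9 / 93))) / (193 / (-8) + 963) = 806 / 22533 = 0.04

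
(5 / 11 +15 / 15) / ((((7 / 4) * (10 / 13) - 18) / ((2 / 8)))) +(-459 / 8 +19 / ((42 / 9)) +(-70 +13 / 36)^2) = 207245631311 / 43209936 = 4796.25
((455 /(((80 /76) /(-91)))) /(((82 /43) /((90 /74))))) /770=-8698599 /266992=-32.58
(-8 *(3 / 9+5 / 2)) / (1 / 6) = -136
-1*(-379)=379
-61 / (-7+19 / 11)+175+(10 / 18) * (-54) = 9081 / 58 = 156.57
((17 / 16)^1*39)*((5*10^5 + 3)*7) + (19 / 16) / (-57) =870192721 / 6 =145032120.17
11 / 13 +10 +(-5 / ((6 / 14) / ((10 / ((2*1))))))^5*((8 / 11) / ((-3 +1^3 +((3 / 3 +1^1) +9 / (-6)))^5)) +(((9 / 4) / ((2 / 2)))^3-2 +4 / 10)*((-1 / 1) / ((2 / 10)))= 34958539406366005 / 540416448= 64688148.44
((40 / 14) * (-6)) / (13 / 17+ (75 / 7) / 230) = -93840 / 4441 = -21.13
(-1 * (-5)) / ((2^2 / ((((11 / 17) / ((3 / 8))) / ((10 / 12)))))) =44 / 17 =2.59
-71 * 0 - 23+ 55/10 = -17.50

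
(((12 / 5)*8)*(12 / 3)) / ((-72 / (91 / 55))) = -1456 / 825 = -1.76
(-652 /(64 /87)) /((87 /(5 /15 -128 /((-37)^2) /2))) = -2.92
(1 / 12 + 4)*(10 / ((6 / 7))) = 1715 / 36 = 47.64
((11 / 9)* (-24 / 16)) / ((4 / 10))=-55 / 12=-4.58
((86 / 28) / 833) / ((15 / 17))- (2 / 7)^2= -797 / 10290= -0.08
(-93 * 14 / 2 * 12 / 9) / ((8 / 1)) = -108.50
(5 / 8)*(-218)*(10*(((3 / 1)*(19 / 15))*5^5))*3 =-97078125 / 2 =-48539062.50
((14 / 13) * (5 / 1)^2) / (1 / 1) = 350 / 13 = 26.92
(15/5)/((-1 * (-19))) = 3/19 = 0.16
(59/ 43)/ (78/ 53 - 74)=-3127/ 165292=-0.02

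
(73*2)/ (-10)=-73/ 5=-14.60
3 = 3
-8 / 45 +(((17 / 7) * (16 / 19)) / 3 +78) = 469846 / 5985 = 78.50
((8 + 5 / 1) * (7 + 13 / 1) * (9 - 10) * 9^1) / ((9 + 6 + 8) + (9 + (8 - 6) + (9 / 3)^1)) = -63.24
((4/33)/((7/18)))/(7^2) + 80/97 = 304168/365981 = 0.83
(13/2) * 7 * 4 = 182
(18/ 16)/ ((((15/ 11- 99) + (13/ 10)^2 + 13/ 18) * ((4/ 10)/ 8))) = -222750/ 942719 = -0.24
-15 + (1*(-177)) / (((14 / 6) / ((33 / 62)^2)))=-981879 / 26908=-36.49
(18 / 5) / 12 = 3 / 10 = 0.30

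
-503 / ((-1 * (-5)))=-503 / 5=-100.60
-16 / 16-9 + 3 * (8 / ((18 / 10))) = 10 / 3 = 3.33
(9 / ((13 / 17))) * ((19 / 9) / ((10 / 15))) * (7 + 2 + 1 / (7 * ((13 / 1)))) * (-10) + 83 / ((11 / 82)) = -2739.60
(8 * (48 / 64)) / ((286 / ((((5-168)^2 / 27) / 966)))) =26569 / 1243242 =0.02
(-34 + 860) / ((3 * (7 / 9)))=354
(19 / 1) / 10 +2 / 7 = 153 / 70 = 2.19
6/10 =3/5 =0.60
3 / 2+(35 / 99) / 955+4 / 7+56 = 15373115 / 264726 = 58.07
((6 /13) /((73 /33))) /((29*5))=198 /137605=0.00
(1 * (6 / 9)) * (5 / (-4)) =-5 / 6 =-0.83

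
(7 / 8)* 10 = 35 / 4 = 8.75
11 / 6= 1.83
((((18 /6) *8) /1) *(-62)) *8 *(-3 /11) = 35712 /11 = 3246.55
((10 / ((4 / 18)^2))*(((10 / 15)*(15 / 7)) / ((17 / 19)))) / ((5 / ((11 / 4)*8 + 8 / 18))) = 172710 / 119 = 1451.34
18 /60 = 3 /10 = 0.30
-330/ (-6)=55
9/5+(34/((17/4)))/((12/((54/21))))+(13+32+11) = 2083/35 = 59.51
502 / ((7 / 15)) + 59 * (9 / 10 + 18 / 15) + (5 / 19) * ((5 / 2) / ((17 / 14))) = 27135529 / 22610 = 1200.16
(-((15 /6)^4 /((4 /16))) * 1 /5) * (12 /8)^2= -1125 /16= -70.31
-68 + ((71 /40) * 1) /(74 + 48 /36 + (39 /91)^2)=-30184283 /444040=-67.98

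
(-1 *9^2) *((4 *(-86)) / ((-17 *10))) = -13932 / 85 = -163.91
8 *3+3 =27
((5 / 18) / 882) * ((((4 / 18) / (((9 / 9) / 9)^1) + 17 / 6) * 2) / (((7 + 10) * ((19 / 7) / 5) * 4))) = 725 / 8790768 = 0.00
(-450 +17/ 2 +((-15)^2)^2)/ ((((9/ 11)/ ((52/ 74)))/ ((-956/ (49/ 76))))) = -1042793859536/ 16317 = -63908430.44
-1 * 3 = -3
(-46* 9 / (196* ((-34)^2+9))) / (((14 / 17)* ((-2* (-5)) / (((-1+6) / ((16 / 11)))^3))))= -23418945 / 2618785792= -0.01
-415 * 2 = -830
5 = 5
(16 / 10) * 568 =4544 / 5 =908.80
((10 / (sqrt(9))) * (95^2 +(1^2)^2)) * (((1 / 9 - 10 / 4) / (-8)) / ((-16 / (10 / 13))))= -4851475 / 11232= -431.93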